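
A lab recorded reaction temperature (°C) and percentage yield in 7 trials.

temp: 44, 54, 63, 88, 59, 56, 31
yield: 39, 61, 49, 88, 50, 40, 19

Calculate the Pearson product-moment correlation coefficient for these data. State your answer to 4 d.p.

n = 7, Σx = 395, Σy = 346, Σx² = 24143, Σy² = 19848, Σxy = 21620
nΣxy − ΣxΣy = 151340 − 136670 = 14670
nΣx² − (Σx)² = 169001 − 156025 = 12976; nΣy² − (Σy)² = 138936 − 119716 = 19220
r = 14670 / √(12976 × 19220) = 14670 / 15792.3627 ≈ 0.9289

0.9289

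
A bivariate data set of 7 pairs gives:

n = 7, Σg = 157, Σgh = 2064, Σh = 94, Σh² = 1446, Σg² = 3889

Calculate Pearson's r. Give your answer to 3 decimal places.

r = (nΣgh − ΣgΣh) / √[(nΣg² − (Σg)²)(nΣh² − (Σh)²)]
Numerator: 7×2064 − 157×94 = -310
Denominator: √[(27223 − 24649)(10122 − 8836)] = √[2574 × 1286] = 1819.3856
r = -310 / 1819.3856 ≈ -0.170

-0.170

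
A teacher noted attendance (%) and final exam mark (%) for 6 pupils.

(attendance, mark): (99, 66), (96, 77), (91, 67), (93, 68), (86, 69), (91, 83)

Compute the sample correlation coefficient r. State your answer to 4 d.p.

-0.0827

n = 6, Σx = 556, Σy = 430, Σx² = 51624, Σy² = 31048, Σxy = 39834
nΣxy − ΣxΣy = 239004 − 239080 = -76
nΣx² − (Σx)² = 309744 − 309136 = 608; nΣy² − (Σy)² = 186288 − 184900 = 1388
r = -76 / √(608 × 1388) = -76 / 918.6425 ≈ -0.0827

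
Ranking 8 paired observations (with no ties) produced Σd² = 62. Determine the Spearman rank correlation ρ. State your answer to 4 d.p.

0.2619

ρ = 1 − 6Σd² / [n(n²−1)] = 1 − 6×62 / (8×63)
  = 1 − 372/504 = 1 − 0.73810 ≈ 0.2619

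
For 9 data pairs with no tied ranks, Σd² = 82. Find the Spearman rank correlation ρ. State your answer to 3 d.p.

ρ = 1 − 6Σd² / [n(n²−1)] = 1 − 6×82 / (9×80)
  = 1 − 492/720 = 1 − 0.6833 ≈ 0.317

0.317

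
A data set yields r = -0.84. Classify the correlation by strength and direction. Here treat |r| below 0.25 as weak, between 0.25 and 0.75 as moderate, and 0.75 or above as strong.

r = -0.84 < 0 so the relationship is negative.
|r| = 0.84, which falls in the strong range.

strong negative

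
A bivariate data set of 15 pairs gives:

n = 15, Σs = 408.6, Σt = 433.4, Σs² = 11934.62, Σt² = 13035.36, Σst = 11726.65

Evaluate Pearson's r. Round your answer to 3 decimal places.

r = (nΣst − ΣsΣt) / √[(nΣs² − (Σs)²)(nΣt² − (Σt)²)]
Numerator: 15×11726.65 − 408.6×433.4 = -1187.49
Denominator: √[(179019.3 − 166953.96)(195530.4 − 187835.56)] = √[12065.34 × 7694.84] = 9635.3962
r = -1187.49 / 9635.3962 ≈ -0.123

-0.123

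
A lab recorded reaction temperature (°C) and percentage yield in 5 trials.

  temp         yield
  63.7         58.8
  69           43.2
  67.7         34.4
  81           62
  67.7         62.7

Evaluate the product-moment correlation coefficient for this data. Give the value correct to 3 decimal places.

0.276

n = 5, Σx = 349.1, Σy = 261.1, Σx² = 24546.27, Σy² = 14282.33, Σxy = 18322.03
nΣxy − ΣxΣy = 91610.15 − 91150.01 = 460.14
nΣx² − (Σx)² = 122731.35 − 121870.81 = 860.54; nΣy² − (Σy)² = 71411.65 − 68173.21 = 3238.44
r = 460.14 / √(860.54 × 3238.44) = 460.14 / 1669.3733 ≈ 0.276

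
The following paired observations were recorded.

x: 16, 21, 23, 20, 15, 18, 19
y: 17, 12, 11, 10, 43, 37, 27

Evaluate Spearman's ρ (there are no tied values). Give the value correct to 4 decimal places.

Rank x: 2, 6, 7, 5, 1, 3, 4
Rank y: 4, 3, 2, 1, 7, 6, 5
d = rank(x) − rank(y): -2, 3, 5, 4, -6, -3, -1; Σd² = 100
ρ = 1 − 6Σd² / [n(n²−1)] = 1 − 6×100 / (7×48) = 1 − 600/336 ≈ -0.7857

-0.7857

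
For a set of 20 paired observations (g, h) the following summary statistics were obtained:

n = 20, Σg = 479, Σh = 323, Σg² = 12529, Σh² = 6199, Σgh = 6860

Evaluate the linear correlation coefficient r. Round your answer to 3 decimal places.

r = (nΣgh − ΣgΣh) / √[(nΣg² − (Σg)²)(nΣh² − (Σh)²)]
Numerator: 20×6860 − 479×323 = -17517
Denominator: √[(250580 − 229441)(123980 − 104329)] = √[21139 × 19651] = 20381.4251
r = -17517 / 20381.4251 ≈ -0.859

-0.859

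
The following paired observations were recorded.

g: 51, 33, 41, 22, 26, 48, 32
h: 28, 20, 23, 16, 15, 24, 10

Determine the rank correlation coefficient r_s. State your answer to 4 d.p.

Rank g: 7, 4, 5, 1, 2, 6, 3
Rank h: 7, 4, 5, 3, 2, 6, 1
d = rank(g) − rank(h): 0, 0, 0, -2, 0, 0, 2; Σd² = 8
ρ = 1 − 6Σd² / [n(n²−1)] = 1 − 6×8 / (7×48) = 1 − 48/336 ≈ 0.8571

0.8571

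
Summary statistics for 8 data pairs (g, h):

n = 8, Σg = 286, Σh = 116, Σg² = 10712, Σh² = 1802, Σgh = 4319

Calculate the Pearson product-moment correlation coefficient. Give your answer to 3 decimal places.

0.711

r = (nΣgh − ΣgΣh) / √[(nΣg² − (Σg)²)(nΣh² − (Σh)²)]
Numerator: 8×4319 − 286×116 = 1376
Denominator: √[(85696 − 81796)(14416 − 13456)] = √[3900 × 960] = 1934.9419
r = 1376 / 1934.9419 ≈ 0.711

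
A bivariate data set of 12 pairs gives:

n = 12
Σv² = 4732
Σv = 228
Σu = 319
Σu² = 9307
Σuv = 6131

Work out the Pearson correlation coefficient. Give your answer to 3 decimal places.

0.122

r = (nΣuv − ΣuΣv) / √[(nΣu² − (Σu)²)(nΣv² − (Σv)²)]
Numerator: 12×6131 − 319×228 = 840
Denominator: √[(111684 − 101761)(56784 − 51984)] = √[9923 × 4800] = 6901.4781
r = 840 / 6901.4781 ≈ 0.122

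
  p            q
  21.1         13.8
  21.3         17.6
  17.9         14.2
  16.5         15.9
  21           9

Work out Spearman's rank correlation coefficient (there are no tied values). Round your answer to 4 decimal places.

0.1000

Rank p: 4, 5, 2, 1, 3
Rank q: 2, 5, 3, 4, 1
d = rank(p) − rank(q): 2, 0, -1, -3, 2; Σd² = 18
ρ = 1 − 6Σd² / [n(n²−1)] = 1 − 6×18 / (5×24) = 1 − 108/120 ≈ 0.1000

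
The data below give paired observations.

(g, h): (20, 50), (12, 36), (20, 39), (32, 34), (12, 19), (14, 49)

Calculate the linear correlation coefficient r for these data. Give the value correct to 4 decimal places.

0.1206

n = 6, Σg = 110, Σh = 227, Σg² = 2308, Σh² = 9235, Σgh = 4214
nΣgh − ΣgΣh = 25284 − 24970 = 314
nΣg² − (Σg)² = 13848 − 12100 = 1748; nΣh² − (Σh)² = 55410 − 51529 = 3881
r = 314 / √(1748 × 3881) = 314 / 2604.6090 ≈ 0.1206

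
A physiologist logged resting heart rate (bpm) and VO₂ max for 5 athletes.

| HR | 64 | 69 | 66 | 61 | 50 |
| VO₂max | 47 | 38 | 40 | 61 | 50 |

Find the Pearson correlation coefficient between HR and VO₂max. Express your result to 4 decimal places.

-0.5268

n = 5, Σx = 310, Σy = 236, Σx² = 19434, Σy² = 11474, Σxy = 14491
nΣxy − ΣxΣy = 72455 − 73160 = -705
nΣx² − (Σx)² = 97170 − 96100 = 1070; nΣy² − (Σy)² = 57370 − 55696 = 1674
r = -705 / √(1070 × 1674) = -705 / 1338.3497 ≈ -0.5268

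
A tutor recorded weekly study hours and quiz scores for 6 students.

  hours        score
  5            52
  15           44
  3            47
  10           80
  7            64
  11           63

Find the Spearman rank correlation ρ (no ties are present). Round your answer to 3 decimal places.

Rank hours: 2, 6, 1, 4, 3, 5
Rank score: 3, 1, 2, 6, 5, 4
d = rank(hours) − rank(score): -1, 5, -1, -2, -2, 1; Σd² = 36
ρ = 1 − 6Σd² / [n(n²−1)] = 1 − 6×36 / (6×35) = 1 − 216/210 ≈ -0.029

-0.029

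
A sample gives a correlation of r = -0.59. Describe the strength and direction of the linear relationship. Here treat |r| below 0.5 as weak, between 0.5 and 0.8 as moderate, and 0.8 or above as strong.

r = -0.59 < 0 so the relationship is negative.
|r| = 0.59, which falls in the moderate range.

moderate negative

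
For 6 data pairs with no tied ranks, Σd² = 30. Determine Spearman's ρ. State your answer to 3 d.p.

0.143

ρ = 1 − 6Σd² / [n(n²−1)] = 1 − 6×30 / (6×35)
  = 1 − 180/210 = 1 − 0.8571 ≈ 0.143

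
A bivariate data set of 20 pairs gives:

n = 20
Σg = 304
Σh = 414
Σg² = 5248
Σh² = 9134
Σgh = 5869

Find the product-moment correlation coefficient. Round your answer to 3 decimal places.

-0.712

r = (nΣgh − ΣgΣh) / √[(nΣg² − (Σg)²)(nΣh² − (Σh)²)]
Numerator: 20×5869 − 304×414 = -8476
Denominator: √[(104960 − 92416)(182680 − 171396)] = √[12544 × 11284] = 11897.3315
r = -8476 / 11897.3315 ≈ -0.712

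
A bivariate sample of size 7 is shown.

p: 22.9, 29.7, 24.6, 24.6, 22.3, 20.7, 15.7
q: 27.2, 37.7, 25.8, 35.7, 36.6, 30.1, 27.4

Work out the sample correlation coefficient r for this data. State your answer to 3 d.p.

0.537

n = 7, Σp = 160.5, Σq = 220.5, Σp² = 3789.09, Σq² = 7097.59, Σpq = 5124.9
nΣpq − ΣpΣq = 35874.3 − 35390.25 = 484.05
nΣp² − (Σp)² = 26523.63 − 25760.25 = 763.38; nΣq² − (Σq)² = 49683.13 − 48620.25 = 1062.88
r = 484.05 / √(763.38 × 1062.88) = 484.05 / 900.7671 ≈ 0.537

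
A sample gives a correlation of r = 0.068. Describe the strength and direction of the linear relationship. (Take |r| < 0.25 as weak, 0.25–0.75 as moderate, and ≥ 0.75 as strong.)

r = 0.068 > 0 so the relationship is positive.
|r| = 0.068, which falls in the weak range.

weak positive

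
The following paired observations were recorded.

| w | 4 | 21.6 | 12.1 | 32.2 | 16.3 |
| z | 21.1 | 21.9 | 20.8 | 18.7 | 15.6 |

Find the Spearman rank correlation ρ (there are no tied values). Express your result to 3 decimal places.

Rank w: 1, 4, 2, 5, 3
Rank z: 4, 5, 3, 2, 1
d = rank(w) − rank(z): -3, -1, -1, 3, 2; Σd² = 24
ρ = 1 − 6Σd² / [n(n²−1)] = 1 − 6×24 / (5×24) = 1 − 144/120 ≈ -0.200

-0.200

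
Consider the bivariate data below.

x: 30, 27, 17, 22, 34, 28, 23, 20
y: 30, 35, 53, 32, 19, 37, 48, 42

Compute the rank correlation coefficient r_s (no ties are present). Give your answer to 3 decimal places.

Rank x: 7, 5, 1, 3, 8, 6, 4, 2
Rank y: 2, 4, 8, 3, 1, 5, 7, 6
d = rank(x) − rank(y): 5, 1, -7, 0, 7, 1, -3, -4; Σd² = 150
ρ = 1 − 6Σd² / [n(n²−1)] = 1 − 6×150 / (8×63) = 1 − 900/504 ≈ -0.786

-0.786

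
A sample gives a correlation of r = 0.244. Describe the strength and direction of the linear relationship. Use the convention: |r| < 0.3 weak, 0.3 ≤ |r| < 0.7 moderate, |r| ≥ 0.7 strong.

weak positive

r = 0.244 > 0 so the relationship is positive.
|r| = 0.244, which falls in the weak range.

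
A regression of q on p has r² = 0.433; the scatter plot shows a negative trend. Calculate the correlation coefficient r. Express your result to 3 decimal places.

|r| = √0.433 = 0.658
The association is negative, so r = −0.658.

-0.658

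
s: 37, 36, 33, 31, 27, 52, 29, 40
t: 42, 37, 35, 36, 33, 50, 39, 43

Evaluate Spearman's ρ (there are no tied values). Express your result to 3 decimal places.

Rank s: 6, 5, 4, 3, 1, 8, 2, 7
Rank t: 6, 4, 2, 3, 1, 8, 5, 7
d = rank(s) − rank(t): 0, 1, 2, 0, 0, 0, -3, 0; Σd² = 14
ρ = 1 − 6Σd² / [n(n²−1)] = 1 − 6×14 / (8×63) = 1 − 84/504 ≈ 0.833

0.833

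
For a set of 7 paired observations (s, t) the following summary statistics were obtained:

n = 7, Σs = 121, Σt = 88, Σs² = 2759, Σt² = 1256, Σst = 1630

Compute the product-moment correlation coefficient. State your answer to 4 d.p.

r = (nΣst − ΣsΣt) / √[(nΣs² − (Σs)²)(nΣt² − (Σt)²)]
Numerator: 7×1630 − 121×88 = 762
Denominator: √[(19313 − 14641)(8792 − 7744)] = √[4672 × 1048] = 2212.7485
r = 762 / 2212.7485 ≈ 0.3444

0.3444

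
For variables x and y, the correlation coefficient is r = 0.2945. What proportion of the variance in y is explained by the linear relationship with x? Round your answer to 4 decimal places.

r² = (0.2945)² = 0.0867

0.0867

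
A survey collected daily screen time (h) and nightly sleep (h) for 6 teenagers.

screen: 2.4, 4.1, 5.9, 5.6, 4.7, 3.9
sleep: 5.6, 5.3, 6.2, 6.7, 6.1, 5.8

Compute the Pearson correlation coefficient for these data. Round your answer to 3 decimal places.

n = 6, Σx = 26.6, Σy = 35.7, Σx² = 126.04, Σy² = 213.63, Σxy = 160.56
nΣxy − ΣxΣy = 963.36 − 949.62 = 13.74
nΣx² − (Σx)² = 756.24 − 707.56 = 48.68; nΣy² − (Σy)² = 1281.78 − 1274.49 = 7.29
r = 13.74 / √(48.68 × 7.29) = 13.74 / 18.8382 ≈ 0.729

0.729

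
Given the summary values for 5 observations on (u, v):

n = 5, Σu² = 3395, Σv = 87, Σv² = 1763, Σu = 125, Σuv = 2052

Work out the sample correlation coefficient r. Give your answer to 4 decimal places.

r = (nΣuv − ΣuΣv) / √[(nΣu² − (Σu)²)(nΣv² − (Σv)²)]
Numerator: 5×2052 − 125×87 = -615
Denominator: √[(16975 − 15625)(8815 − 7569)] = √[1350 × 1246] = 1296.9580
r = -615 / 1296.9580 ≈ -0.4742

-0.4742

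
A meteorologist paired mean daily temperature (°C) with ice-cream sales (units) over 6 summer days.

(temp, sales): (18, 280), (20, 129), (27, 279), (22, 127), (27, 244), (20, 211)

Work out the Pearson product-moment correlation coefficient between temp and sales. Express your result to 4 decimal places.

0.2937

n = 6, Σx = 134, Σy = 1270, Σx² = 3066, Σy² = 293068, Σxy = 28755
nΣxy − ΣxΣy = 172530 − 170180 = 2350
nΣx² − (Σx)² = 18396 − 17956 = 440; nΣy² − (Σy)² = 1758408 − 1612900 = 145508
r = 2350 / √(440 × 145508) = 2350 / 8001.4699 ≈ 0.2937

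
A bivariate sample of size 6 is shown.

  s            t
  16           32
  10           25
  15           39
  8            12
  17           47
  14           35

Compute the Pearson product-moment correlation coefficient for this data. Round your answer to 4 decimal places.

n = 6, Σs = 80, Σt = 190, Σs² = 1130, Σt² = 6748, Σst = 2732
nΣst − ΣsΣt = 16392 − 15200 = 1192
nΣs² − (Σs)² = 6780 − 6400 = 380; nΣt² − (Σt)² = 40488 − 36100 = 4388
r = 1192 / √(380 × 4388) = 1192 / 1291.2939 ≈ 0.9231

0.9231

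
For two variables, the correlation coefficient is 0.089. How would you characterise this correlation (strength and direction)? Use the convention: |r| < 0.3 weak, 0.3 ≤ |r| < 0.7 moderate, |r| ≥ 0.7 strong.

weak positive

r = 0.089 > 0 so the relationship is positive.
|r| = 0.089, which falls in the weak range.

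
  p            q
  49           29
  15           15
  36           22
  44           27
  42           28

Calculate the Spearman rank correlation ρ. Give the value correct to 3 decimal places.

0.900

Rank p: 5, 1, 2, 4, 3
Rank q: 5, 1, 2, 3, 4
d = rank(p) − rank(q): 0, 0, 0, 1, -1; Σd² = 2
ρ = 1 − 6Σd² / [n(n²−1)] = 1 − 6×2 / (5×24) = 1 − 12/120 ≈ 0.900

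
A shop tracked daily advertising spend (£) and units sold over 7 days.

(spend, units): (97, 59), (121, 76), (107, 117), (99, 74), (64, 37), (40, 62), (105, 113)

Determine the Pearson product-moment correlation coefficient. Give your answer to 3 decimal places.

n = 7, Σx = 633, Σy = 538, Σx² = 62021, Σy² = 46404, Σxy = 51477
nΣxy − ΣxΣy = 360339 − 340554 = 19785
nΣx² − (Σx)² = 434147 − 400689 = 33458; nΣy² − (Σy)² = 324828 − 289444 = 35384
r = 19785 / √(33458 × 35384) = 19785 / 34407.5264 ≈ 0.575

0.575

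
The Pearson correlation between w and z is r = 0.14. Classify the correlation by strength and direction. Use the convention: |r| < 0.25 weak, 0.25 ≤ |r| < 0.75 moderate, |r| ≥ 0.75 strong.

r = 0.14 > 0 so the relationship is positive.
|r| = 0.14, which falls in the weak range.

weak positive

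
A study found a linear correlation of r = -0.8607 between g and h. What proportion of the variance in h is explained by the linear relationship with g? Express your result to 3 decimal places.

r² = (-0.8607)² = 0.741

0.741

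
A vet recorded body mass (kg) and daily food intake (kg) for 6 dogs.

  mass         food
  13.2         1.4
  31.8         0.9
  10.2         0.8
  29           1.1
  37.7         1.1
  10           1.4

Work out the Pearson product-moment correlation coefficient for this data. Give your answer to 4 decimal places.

-0.3059

n = 6, Σx = 131.9, Σy = 6.7, Σx² = 3651.81, Σy² = 7.79, Σxy = 142.63
nΣxy − ΣxΣy = 855.78 − 883.73 = -27.95
nΣx² − (Σx)² = 21910.86 − 17397.61 = 4513.25; nΣy² − (Σy)² = 46.74 − 44.89 = 1.85
r = -27.95 / √(4513.25 × 1.85) = -27.95 / 91.3757 ≈ -0.3059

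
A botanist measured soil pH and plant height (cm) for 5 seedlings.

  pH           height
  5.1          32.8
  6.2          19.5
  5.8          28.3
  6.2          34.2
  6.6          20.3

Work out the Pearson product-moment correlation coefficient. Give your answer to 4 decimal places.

n = 5, Σx = 29.9, Σy = 135.1, Σx² = 180.09, Σy² = 3838.71, Σxy = 798.34
nΣxy − ΣxΣy = 3991.7 − 4039.49 = -47.79
nΣx² − (Σx)² = 900.45 − 894.01 = 6.44; nΣy² − (Σy)² = 19193.55 − 18252.01 = 941.54
r = -47.79 / √(6.44 × 941.54) = -47.79 / 77.8686 ≈ -0.6137

-0.6137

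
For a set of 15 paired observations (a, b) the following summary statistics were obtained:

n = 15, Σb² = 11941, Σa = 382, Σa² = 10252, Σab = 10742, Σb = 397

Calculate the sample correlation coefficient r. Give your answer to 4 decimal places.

r = (nΣab − ΣaΣb) / √[(nΣa² − (Σa)²)(nΣb² − (Σb)²)]
Numerator: 15×10742 − 382×397 = 9476
Denominator: √[(153780 − 145924)(179115 − 157609)] = √[7856 × 21506] = 12998.1205
r = 9476 / 12998.1205 ≈ 0.7290

0.7290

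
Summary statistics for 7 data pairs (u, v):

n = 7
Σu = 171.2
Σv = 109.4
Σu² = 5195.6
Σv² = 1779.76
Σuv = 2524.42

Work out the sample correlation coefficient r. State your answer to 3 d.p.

r = (nΣuv − ΣuΣv) / √[(nΣu² − (Σu)²)(nΣv² − (Σv)²)]
Numerator: 7×2524.42 − 171.2×109.4 = -1058.34
Denominator: √[(36369.2 − 29309.44)(12458.32 − 11968.36)] = √[7059.76 × 489.96] = 1859.8387
r = -1058.34 / 1859.8387 ≈ -0.569

-0.569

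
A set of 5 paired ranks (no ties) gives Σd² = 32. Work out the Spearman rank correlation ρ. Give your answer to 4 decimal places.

-0.6000

ρ = 1 − 6Σd² / [n(n²−1)] = 1 − 6×32 / (5×24)
  = 1 − 192/120 = 1 − 1.60000 ≈ -0.6000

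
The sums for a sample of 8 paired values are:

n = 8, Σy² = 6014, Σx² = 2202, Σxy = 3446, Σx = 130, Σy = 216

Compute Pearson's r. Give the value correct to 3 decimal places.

r = (nΣxy − ΣxΣy) / √[(nΣx² − (Σx)²)(nΣy² − (Σy)²)]
Numerator: 8×3446 − 130×216 = -512
Denominator: √[(17616 − 16900)(48112 − 46656)] = √[716 × 1456] = 1021.0269
r = -512 / 1021.0269 ≈ -0.501

-0.501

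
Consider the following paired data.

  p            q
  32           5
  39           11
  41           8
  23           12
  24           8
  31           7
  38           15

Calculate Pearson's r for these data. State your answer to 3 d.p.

0.152

n = 7, Σp = 228, Σq = 66, Σp² = 7736, Σq² = 692, Σpq = 2172
nΣpq − ΣpΣq = 15204 − 15048 = 156
nΣp² − (Σp)² = 54152 − 51984 = 2168; nΣq² − (Σq)² = 4844 − 4356 = 488
r = 156 / √(2168 × 488) = 156 / 1028.5835 ≈ 0.152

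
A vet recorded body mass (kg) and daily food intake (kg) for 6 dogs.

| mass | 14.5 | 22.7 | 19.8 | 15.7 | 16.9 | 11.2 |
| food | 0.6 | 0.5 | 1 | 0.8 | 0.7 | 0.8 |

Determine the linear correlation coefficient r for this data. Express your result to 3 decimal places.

-0.203

n = 6, Σx = 100.8, Σy = 4.4, Σx² = 1775.12, Σy² = 3.38, Σxy = 73.2
nΣxy − ΣxΣy = 439.2 − 443.52 = -4.32
nΣx² − (Σx)² = 10650.72 − 10160.64 = 490.08; nΣy² − (Σy)² = 20.28 − 19.36 = 0.92
r = -4.32 / √(490.08 × 0.92) = -4.32 / 21.2338 ≈ -0.203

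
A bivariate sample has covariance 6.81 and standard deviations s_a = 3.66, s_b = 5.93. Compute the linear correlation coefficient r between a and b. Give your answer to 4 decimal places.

r = Cov(a,b) / (s_a · s_b) = 6.81 / (3.66 × 5.93)
  = 6.81 / 21.7038 ≈ 0.3138

0.3138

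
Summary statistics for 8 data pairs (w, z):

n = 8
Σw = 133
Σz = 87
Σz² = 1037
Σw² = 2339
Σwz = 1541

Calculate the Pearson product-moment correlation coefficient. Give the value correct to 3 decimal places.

0.878

r = (nΣwz − ΣwΣz) / √[(nΣw² − (Σw)²)(nΣz² − (Σz)²)]
Numerator: 8×1541 − 133×87 = 757
Denominator: √[(18712 − 17689)(8296 − 7569)] = √[1023 × 727] = 862.3926
r = 757 / 862.3926 ≈ 0.878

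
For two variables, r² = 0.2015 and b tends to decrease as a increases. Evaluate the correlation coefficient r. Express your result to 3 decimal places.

-0.449

|r| = √0.2015 = 0.449
The association is negative, so r = −0.449.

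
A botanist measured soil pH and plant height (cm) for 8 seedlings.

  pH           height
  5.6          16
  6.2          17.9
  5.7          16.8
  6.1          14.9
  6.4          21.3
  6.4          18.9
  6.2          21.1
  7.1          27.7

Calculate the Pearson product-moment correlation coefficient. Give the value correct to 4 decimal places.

n = 8, Σx = 49.7, Σy = 154.6, Σx² = 310.27, Σy² = 3104.06, Σxy = 972
nΣxy − ΣxΣy = 7776 − 7683.62 = 92.38
nΣx² − (Σx)² = 2482.16 − 2470.09 = 12.07; nΣy² − (Σy)² = 24832.48 − 23901.16 = 931.32
r = 92.38 / √(12.07 × 931.32) = 92.38 / 106.0237 ≈ 0.8713

0.8713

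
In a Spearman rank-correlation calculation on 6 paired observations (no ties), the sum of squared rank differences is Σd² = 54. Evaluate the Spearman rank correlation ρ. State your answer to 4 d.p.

ρ = 1 − 6Σd² / [n(n²−1)] = 1 − 6×54 / (6×35)
  = 1 − 324/210 = 1 − 1.54286 ≈ -0.5429

-0.5429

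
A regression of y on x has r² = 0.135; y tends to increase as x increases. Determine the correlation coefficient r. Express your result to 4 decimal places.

|r| = √0.135 = 0.3674
The association is positive, so r = 0.3674.

0.3674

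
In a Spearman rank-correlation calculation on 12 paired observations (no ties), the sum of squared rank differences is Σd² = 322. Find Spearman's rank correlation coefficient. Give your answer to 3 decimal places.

ρ = 1 − 6Σd² / [n(n²−1)] = 1 − 6×322 / (12×143)
  = 1 − 1932/1716 = 1 − 1.1259 ≈ -0.126

-0.126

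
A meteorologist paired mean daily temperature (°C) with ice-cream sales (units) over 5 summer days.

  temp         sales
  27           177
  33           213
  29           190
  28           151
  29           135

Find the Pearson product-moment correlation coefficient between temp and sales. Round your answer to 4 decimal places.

0.6155

n = 5, Σx = 146, Σy = 866, Σx² = 4284, Σy² = 153824, Σxy = 25461
nΣxy − ΣxΣy = 127305 − 126436 = 869
nΣx² − (Σx)² = 21420 − 21316 = 104; nΣy² − (Σy)² = 769120 − 749956 = 19164
r = 869 / √(104 × 19164) = 869 / 1411.7564 ≈ 0.6155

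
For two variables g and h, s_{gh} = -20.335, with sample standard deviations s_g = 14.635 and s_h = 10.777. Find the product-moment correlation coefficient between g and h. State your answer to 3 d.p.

-0.129

r = Cov(g,h) / (s_g · s_h) = -20.335 / (14.635 × 10.777)
  = -20.335 / 157.7214 ≈ -0.129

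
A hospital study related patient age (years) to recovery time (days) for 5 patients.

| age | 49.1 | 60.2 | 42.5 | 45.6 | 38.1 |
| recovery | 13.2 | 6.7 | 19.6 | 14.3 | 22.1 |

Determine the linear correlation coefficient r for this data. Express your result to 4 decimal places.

n = 5, Σx = 235.5, Σy = 75.9, Σx² = 11372.07, Σy² = 1296.19, Σxy = 3378.55
nΣxy − ΣxΣy = 16892.75 − 17874.45 = -981.7
nΣx² − (Σx)² = 56860.35 − 55460.25 = 1400.1; nΣy² − (Σy)² = 6480.95 − 5760.81 = 720.14
r = -981.7 / √(1400.1 × 720.14) = -981.7 / 1004.1255 ≈ -0.9777

-0.9777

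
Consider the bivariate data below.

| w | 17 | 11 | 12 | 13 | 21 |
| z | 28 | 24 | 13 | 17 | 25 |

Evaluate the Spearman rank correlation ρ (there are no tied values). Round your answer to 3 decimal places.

Rank w: 4, 1, 2, 3, 5
Rank z: 5, 3, 1, 2, 4
d = rank(w) − rank(z): -1, -2, 1, 1, 1; Σd² = 8
ρ = 1 − 6Σd² / [n(n²−1)] = 1 − 6×8 / (5×24) = 1 − 48/120 ≈ 0.600

0.600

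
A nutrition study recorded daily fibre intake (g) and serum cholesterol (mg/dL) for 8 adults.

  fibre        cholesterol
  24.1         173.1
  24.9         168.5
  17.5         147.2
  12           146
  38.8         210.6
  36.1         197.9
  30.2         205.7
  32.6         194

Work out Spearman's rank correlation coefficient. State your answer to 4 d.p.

Rank fibre: 3, 4, 2, 1, 8, 7, 5, 6
Rank cholesterol: 4, 3, 2, 1, 8, 6, 7, 5
d = rank(fibre) − rank(cholesterol): -1, 1, 0, 0, 0, 1, -2, 1; Σd² = 8
ρ = 1 − 6Σd² / [n(n²−1)] = 1 − 6×8 / (8×63) = 1 − 48/504 ≈ 0.9048

0.9048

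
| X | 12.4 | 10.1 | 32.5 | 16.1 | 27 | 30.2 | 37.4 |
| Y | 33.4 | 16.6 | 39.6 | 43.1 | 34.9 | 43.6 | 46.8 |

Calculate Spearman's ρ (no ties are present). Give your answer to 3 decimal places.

0.821

Rank X: 2, 1, 6, 3, 4, 5, 7
Rank Y: 2, 1, 4, 5, 3, 6, 7
d = rank(X) − rank(Y): 0, 0, 2, -2, 1, -1, 0; Σd² = 10
ρ = 1 − 6Σd² / [n(n²−1)] = 1 − 6×10 / (7×48) = 1 − 60/336 ≈ 0.821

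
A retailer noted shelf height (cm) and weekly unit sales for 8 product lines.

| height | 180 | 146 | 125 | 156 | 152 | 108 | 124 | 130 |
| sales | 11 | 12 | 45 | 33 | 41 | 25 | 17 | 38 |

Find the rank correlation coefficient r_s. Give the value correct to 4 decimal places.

Rank height: 8, 5, 3, 7, 6, 1, 2, 4
Rank sales: 1, 2, 8, 5, 7, 4, 3, 6
d = rank(height) − rank(sales): 7, 3, -5, 2, -1, -3, -1, -2; Σd² = 102
ρ = 1 − 6Σd² / [n(n²−1)] = 1 − 6×102 / (8×63) = 1 − 612/504 ≈ -0.2143

-0.2143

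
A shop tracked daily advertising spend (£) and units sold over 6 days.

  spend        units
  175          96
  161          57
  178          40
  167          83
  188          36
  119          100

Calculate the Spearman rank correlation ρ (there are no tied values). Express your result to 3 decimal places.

-0.771

Rank spend: 4, 2, 5, 3, 6, 1
Rank units: 5, 3, 2, 4, 1, 6
d = rank(spend) − rank(units): -1, -1, 3, -1, 5, -5; Σd² = 62
ρ = 1 − 6Σd² / [n(n²−1)] = 1 − 6×62 / (6×35) = 1 − 372/210 ≈ -0.771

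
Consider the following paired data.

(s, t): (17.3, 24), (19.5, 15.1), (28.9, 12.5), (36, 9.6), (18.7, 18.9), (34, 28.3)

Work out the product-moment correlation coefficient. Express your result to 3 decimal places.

n = 6, Σs = 154.4, Σt = 108.4, Σs² = 4316.44, Σt² = 2210.52, Σst = 2732.13
nΣst − ΣsΣt = 16392.78 − 16736.96 = -344.18
nΣs² − (Σs)² = 25898.64 − 23839.36 = 2059.28; nΣt² − (Σt)² = 13263.12 − 11750.56 = 1512.56
r = -344.18 / √(2059.28 × 1512.56) = -344.18 / 1764.8752 ≈ -0.195

-0.195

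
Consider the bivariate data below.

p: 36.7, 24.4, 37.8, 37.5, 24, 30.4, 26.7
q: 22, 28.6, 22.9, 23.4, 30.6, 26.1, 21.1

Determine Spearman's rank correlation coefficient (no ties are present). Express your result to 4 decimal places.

Rank p: 5, 2, 7, 6, 1, 4, 3
Rank q: 2, 6, 3, 4, 7, 5, 1
d = rank(p) − rank(q): 3, -4, 4, 2, -6, -1, 2; Σd² = 86
ρ = 1 − 6Σd² / [n(n²−1)] = 1 − 6×86 / (7×48) = 1 − 516/336 ≈ -0.5357

-0.5357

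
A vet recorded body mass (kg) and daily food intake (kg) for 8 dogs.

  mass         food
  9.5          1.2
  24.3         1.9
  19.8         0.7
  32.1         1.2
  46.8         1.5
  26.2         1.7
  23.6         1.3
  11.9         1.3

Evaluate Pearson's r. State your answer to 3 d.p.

n = 8, Σx = 194.2, Σy = 10.8, Σx² = 5678.44, Σy² = 15.5, Σxy = 270.84
nΣxy − ΣxΣy = 2166.72 − 2097.36 = 69.36
nΣx² − (Σx)² = 45427.52 − 37713.64 = 7713.88; nΣy² − (Σy)² = 124 − 116.64 = 7.36
r = 69.36 / √(7713.88 × 7.36) = 69.36 / 238.2733 ≈ 0.291

0.291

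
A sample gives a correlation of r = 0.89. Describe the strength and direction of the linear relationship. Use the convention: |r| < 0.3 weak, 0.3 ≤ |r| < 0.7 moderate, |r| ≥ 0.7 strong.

r = 0.89 > 0 so the relationship is positive.
|r| = 0.89, which falls in the strong range.

strong positive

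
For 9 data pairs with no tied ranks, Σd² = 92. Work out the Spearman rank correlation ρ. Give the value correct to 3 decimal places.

ρ = 1 − 6Σd² / [n(n²−1)] = 1 − 6×92 / (9×80)
  = 1 − 552/720 = 1 − 0.7667 ≈ 0.233

0.233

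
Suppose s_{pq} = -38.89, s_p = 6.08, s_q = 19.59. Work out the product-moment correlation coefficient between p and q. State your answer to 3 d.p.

-0.327

r = Cov(p,q) / (s_p · s_q) = -38.89 / (6.08 × 19.59)
  = -38.89 / 119.1072 ≈ -0.327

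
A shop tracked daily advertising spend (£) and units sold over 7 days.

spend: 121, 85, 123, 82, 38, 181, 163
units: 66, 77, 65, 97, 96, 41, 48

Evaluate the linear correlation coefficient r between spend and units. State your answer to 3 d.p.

-0.955

n = 7, Σx = 793, Σy = 490, Σx² = 104493, Σy² = 37120, Σxy = 49373
nΣxy − ΣxΣy = 345611 − 388570 = -42959
nΣx² − (Σx)² = 731451 − 628849 = 102602; nΣy² − (Σy)² = 259840 − 240100 = 19740
r = -42959 / √(102602 × 19740) = -42959 / 45004.0385 ≈ -0.955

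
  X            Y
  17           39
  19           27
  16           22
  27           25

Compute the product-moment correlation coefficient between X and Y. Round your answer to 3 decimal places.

-0.258

n = 4, ΣX = 79, ΣY = 113, ΣX² = 1635, ΣY² = 3359, ΣXY = 2203
nΣXY − ΣXΣY = 8812 − 8927 = -115
nΣX² − (ΣX)² = 6540 − 6241 = 299; nΣY² − (ΣY)² = 13436 − 12769 = 667
r = -115 / √(299 × 667) = -115 / 446.5792 ≈ -0.258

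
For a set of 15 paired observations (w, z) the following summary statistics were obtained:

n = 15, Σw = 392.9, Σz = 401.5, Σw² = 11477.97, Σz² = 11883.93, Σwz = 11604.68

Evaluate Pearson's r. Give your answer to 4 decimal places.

0.9367

r = (nΣwz − ΣwΣz) / √[(nΣw² − (Σw)²)(nΣz² − (Σz)²)]
Numerator: 15×11604.68 − 392.9×401.5 = 16320.85
Denominator: √[(172169.55 − 154370.41)(178258.95 − 161202.25)] = √[17799.14 × 17056.7] = 17423.9660
r = 16320.85 / 17423.9660 ≈ 0.9367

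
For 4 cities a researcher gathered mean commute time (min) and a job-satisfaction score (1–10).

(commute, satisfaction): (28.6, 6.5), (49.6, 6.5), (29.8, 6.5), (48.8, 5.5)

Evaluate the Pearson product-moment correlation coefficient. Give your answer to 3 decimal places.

n = 4, Σx = 156.8, Σy = 25, Σx² = 6547.6, Σy² = 157, Σxy = 970.4
nΣxy − ΣxΣy = 3881.6 − 3920 = -38.4
nΣx² − (Σx)² = 26190.4 − 24586.24 = 1604.16; nΣy² − (Σy)² = 628 − 625 = 3
r = -38.4 / √(1604.16 × 3) = -38.4 / 69.3720 ≈ -0.554

-0.554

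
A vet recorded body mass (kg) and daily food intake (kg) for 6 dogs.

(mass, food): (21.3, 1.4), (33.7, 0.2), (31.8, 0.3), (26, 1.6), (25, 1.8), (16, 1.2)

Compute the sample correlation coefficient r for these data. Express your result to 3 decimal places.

-0.663

n = 6, Σx = 153.8, Σy = 6.5, Σx² = 4157.62, Σy² = 9.33, Σxy = 151.9
nΣxy − ΣxΣy = 911.4 − 999.7 = -88.3
nΣx² − (Σx)² = 24945.72 − 23654.44 = 1291.28; nΣy² − (Σy)² = 55.98 − 42.25 = 13.73
r = -88.3 / √(1291.28 × 13.73) = -88.3 / 133.1513 ≈ -0.663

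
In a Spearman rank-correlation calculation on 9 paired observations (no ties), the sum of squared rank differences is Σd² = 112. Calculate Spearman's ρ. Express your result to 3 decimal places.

0.067

ρ = 1 − 6Σd² / [n(n²−1)] = 1 − 6×112 / (9×80)
  = 1 − 672/720 = 1 − 0.9333 ≈ 0.067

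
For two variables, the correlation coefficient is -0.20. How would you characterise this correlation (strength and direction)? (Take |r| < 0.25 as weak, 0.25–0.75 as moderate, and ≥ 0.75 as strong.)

r = -0.20 < 0 so the relationship is negative.
|r| = 0.20, which falls in the weak range.

weak negative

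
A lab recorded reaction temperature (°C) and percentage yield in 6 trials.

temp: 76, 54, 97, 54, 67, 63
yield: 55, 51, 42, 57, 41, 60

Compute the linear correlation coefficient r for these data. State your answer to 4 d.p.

n = 6, Σx = 411, Σy = 306, Σx² = 29475, Σy² = 15920, Σxy = 20613
nΣxy − ΣxΣy = 123678 − 125766 = -2088
nΣx² − (Σx)² = 176850 − 168921 = 7929; nΣy² − (Σy)² = 95520 − 93636 = 1884
r = -2088 / √(7929 × 1884) = -2088 / 3865.0014 ≈ -0.5402

-0.5402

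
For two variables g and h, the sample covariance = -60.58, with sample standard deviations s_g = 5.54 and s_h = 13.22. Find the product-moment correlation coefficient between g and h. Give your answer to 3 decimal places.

r = Cov(g,h) / (s_g · s_h) = -60.58 / (5.54 × 13.22)
  = -60.58 / 73.2388 ≈ -0.827

-0.827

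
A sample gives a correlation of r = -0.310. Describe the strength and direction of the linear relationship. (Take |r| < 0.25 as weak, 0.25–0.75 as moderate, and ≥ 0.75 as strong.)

moderate negative

r = -0.310 < 0 so the relationship is negative.
|r| = 0.310, which falls in the moderate range.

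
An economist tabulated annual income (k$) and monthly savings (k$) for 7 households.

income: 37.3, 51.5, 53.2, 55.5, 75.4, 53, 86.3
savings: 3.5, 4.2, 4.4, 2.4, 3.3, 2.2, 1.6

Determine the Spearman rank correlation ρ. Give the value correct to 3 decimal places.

Rank income: 1, 2, 4, 5, 6, 3, 7
Rank savings: 5, 6, 7, 3, 4, 2, 1
d = rank(income) − rank(savings): -4, -4, -3, 2, 2, 1, 6; Σd² = 86
ρ = 1 − 6Σd² / [n(n²−1)] = 1 − 6×86 / (7×48) = 1 − 516/336 ≈ -0.536

-0.536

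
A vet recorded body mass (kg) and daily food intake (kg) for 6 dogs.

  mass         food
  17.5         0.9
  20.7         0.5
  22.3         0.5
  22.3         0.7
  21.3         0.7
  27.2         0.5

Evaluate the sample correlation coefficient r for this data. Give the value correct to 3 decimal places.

n = 6, Σx = 131.3, Σy = 3.8, Σx² = 2922.85, Σy² = 2.54, Σxy = 81.37
nΣxy − ΣxΣy = 488.22 − 498.94 = -10.72
nΣx² − (Σx)² = 17537.1 − 17239.69 = 297.41; nΣy² − (Σy)² = 15.24 − 14.44 = 0.8
r = -10.72 / √(297.41 × 0.8) = -10.72 / 15.4249 ≈ -0.695

-0.695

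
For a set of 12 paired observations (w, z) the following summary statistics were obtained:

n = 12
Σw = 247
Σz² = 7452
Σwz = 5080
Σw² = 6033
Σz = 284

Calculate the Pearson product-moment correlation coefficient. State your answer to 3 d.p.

r = (nΣwz − ΣwΣz) / √[(nΣw² − (Σw)²)(nΣz² − (Σz)²)]
Numerator: 12×5080 − 247×284 = -9188
Denominator: √[(72396 − 61009)(89424 − 80656)] = √[11387 × 8768] = 9992.0576
r = -9188 / 9992.0576 ≈ -0.920

-0.920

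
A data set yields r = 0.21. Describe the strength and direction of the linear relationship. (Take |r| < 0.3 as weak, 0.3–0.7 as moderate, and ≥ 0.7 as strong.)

weak positive

r = 0.21 > 0 so the relationship is positive.
|r| = 0.21, which falls in the weak range.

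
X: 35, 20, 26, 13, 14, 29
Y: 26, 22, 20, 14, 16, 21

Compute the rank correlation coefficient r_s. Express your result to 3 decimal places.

0.829

Rank X: 6, 3, 4, 1, 2, 5
Rank Y: 6, 5, 3, 1, 2, 4
d = rank(X) − rank(Y): 0, -2, 1, 0, 0, 1; Σd² = 6
ρ = 1 − 6Σd² / [n(n²−1)] = 1 − 6×6 / (6×35) = 1 − 36/210 ≈ 0.829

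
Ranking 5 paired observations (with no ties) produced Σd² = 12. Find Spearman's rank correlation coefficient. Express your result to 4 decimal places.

ρ = 1 − 6Σd² / [n(n²−1)] = 1 − 6×12 / (5×24)
  = 1 − 72/120 = 1 − 0.60000 ≈ 0.4000

0.4000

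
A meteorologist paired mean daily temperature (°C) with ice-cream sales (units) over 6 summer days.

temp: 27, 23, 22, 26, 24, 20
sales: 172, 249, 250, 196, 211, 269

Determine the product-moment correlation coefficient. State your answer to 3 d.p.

n = 6, Σx = 142, Σy = 1347, Σx² = 3394, Σy² = 309383, Σxy = 31411
nΣxy − ΣxΣy = 188466 − 191274 = -2808
nΣx² − (Σx)² = 20364 − 20164 = 200; nΣy² − (Σy)² = 1856298 − 1814409 = 41889
r = -2808 / √(200 × 41889) = -2808 / 2894.4430 ≈ -0.970

-0.970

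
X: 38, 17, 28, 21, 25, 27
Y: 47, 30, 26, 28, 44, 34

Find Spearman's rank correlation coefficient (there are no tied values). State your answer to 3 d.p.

0.314

Rank X: 6, 1, 5, 2, 3, 4
Rank Y: 6, 3, 1, 2, 5, 4
d = rank(X) − rank(Y): 0, -2, 4, 0, -2, 0; Σd² = 24
ρ = 1 − 6Σd² / [n(n²−1)] = 1 − 6×24 / (6×35) = 1 − 144/210 ≈ 0.314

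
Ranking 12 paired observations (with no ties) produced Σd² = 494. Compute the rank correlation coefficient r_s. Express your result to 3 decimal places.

-0.727

ρ = 1 − 6Σd² / [n(n²−1)] = 1 − 6×494 / (12×143)
  = 1 − 2964/1716 = 1 − 1.7273 ≈ -0.727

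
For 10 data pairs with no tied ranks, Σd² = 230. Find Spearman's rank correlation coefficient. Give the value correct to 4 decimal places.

ρ = 1 − 6Σd² / [n(n²−1)] = 1 − 6×230 / (10×99)
  = 1 − 1380/990 = 1 − 1.39394 ≈ -0.3939

-0.3939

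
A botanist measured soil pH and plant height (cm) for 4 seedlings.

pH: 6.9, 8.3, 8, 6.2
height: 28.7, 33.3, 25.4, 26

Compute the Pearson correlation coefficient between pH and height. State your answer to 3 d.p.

0.507

n = 4, Σx = 29.4, Σy = 113.4, Σx² = 218.94, Σy² = 3253.74, Σxy = 838.82
nΣxy − ΣxΣy = 3355.28 − 3333.96 = 21.32
nΣx² − (Σx)² = 875.76 − 864.36 = 11.4; nΣy² − (Σy)² = 13014.96 − 12859.56 = 155.4
r = 21.32 / √(11.4 × 155.4) = 21.32 / 42.0899 ≈ 0.507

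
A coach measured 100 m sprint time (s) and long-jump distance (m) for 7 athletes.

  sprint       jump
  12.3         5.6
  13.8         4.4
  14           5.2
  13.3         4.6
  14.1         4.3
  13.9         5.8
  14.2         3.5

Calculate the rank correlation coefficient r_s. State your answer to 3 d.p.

-0.607

Rank sprint: 1, 3, 5, 2, 6, 4, 7
Rank jump: 6, 3, 5, 4, 2, 7, 1
d = rank(sprint) − rank(jump): -5, 0, 0, -2, 4, -3, 6; Σd² = 90
ρ = 1 − 6Σd² / [n(n²−1)] = 1 − 6×90 / (7×48) = 1 − 540/336 ≈ -0.607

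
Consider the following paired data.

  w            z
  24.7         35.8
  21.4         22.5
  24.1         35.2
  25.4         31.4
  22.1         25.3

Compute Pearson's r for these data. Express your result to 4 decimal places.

n = 5, Σw = 117.7, Σz = 150.2, Σw² = 2782.43, Σz² = 4652.98, Σwz = 3570.77
nΣwz − ΣwΣz = 17853.85 − 17678.54 = 175.31
nΣw² − (Σw)² = 13912.15 − 13853.29 = 58.86; nΣz² − (Σz)² = 23264.9 − 22560.04 = 704.86
r = 175.31 / √(58.86 × 704.86) = 175.31 / 203.6862 ≈ 0.8607

0.8607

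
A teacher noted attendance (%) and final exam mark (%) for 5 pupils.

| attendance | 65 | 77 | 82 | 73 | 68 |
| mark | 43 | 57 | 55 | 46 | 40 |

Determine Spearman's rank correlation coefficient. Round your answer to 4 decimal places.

Rank attendance: 1, 4, 5, 3, 2
Rank mark: 2, 5, 4, 3, 1
d = rank(attendance) − rank(mark): -1, -1, 1, 0, 1; Σd² = 4
ρ = 1 − 6Σd² / [n(n²−1)] = 1 − 6×4 / (5×24) = 1 − 24/120 ≈ 0.8000

0.8000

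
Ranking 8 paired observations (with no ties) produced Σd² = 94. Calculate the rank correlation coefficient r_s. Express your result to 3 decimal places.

ρ = 1 − 6Σd² / [n(n²−1)] = 1 − 6×94 / (8×63)
  = 1 − 564/504 = 1 − 1.1190 ≈ -0.119

-0.119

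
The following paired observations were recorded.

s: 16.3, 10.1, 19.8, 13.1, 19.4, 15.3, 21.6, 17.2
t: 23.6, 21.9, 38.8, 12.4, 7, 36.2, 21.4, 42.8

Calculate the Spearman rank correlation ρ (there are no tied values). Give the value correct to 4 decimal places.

0.0714

Rank s: 4, 1, 7, 2, 6, 3, 8, 5
Rank t: 5, 4, 7, 2, 1, 6, 3, 8
d = rank(s) − rank(t): -1, -3, 0, 0, 5, -3, 5, -3; Σd² = 78
ρ = 1 − 6Σd² / [n(n²−1)] = 1 − 6×78 / (8×63) = 1 − 468/504 ≈ 0.0714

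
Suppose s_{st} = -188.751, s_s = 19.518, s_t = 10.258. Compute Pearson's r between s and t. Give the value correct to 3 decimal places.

-0.943

r = Cov(s,t) / (s_s · s_t) = -188.751 / (19.518 × 10.258)
  = -188.751 / 200.2156 ≈ -0.943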